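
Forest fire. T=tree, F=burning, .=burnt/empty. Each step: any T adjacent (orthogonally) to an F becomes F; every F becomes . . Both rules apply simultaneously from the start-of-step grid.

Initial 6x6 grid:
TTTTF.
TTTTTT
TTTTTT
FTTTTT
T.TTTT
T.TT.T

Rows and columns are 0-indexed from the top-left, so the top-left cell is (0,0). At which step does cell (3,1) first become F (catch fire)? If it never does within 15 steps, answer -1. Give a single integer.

Step 1: cell (3,1)='F' (+5 fires, +2 burnt)
  -> target ignites at step 1
Step 2: cell (3,1)='.' (+8 fires, +5 burnt)
Step 3: cell (3,1)='.' (+10 fires, +8 burnt)
Step 4: cell (3,1)='.' (+4 fires, +10 burnt)
Step 5: cell (3,1)='.' (+2 fires, +4 burnt)
Step 6: cell (3,1)='.' (+1 fires, +2 burnt)
Step 7: cell (3,1)='.' (+0 fires, +1 burnt)
  fire out at step 7

1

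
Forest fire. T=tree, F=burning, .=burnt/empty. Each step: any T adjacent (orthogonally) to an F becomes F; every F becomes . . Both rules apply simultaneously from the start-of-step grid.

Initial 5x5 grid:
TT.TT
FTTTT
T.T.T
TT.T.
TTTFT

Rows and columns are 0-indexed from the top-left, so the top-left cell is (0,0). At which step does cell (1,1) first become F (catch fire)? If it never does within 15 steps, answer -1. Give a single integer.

Step 1: cell (1,1)='F' (+6 fires, +2 burnt)
  -> target ignites at step 1
Step 2: cell (1,1)='.' (+4 fires, +6 burnt)
Step 3: cell (1,1)='.' (+4 fires, +4 burnt)
Step 4: cell (1,1)='.' (+2 fires, +4 burnt)
Step 5: cell (1,1)='.' (+2 fires, +2 burnt)
Step 6: cell (1,1)='.' (+0 fires, +2 burnt)
  fire out at step 6

1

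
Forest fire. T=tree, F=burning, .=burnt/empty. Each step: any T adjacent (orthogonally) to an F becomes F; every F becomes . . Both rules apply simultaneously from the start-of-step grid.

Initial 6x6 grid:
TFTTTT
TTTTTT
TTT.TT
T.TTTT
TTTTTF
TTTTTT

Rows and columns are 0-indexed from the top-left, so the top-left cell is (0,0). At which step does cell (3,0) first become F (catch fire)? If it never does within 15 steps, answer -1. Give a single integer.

Step 1: cell (3,0)='T' (+6 fires, +2 burnt)
Step 2: cell (3,0)='T' (+8 fires, +6 burnt)
Step 3: cell (3,0)='T' (+9 fires, +8 burnt)
Step 4: cell (3,0)='F' (+6 fires, +9 burnt)
  -> target ignites at step 4
Step 5: cell (3,0)='.' (+2 fires, +6 burnt)
Step 6: cell (3,0)='.' (+1 fires, +2 burnt)
Step 7: cell (3,0)='.' (+0 fires, +1 burnt)
  fire out at step 7

4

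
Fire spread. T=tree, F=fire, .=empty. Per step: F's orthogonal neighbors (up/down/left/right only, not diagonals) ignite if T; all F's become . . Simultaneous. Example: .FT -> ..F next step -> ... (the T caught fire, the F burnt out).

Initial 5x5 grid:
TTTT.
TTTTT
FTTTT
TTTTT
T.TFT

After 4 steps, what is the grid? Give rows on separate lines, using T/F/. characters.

Step 1: 6 trees catch fire, 2 burn out
  TTTT.
  FTTTT
  .FTTT
  FTTFT
  T.F.F
Step 2: 8 trees catch fire, 6 burn out
  FTTT.
  .FTTT
  ..FFT
  .FF.F
  F....
Step 3: 4 trees catch fire, 8 burn out
  .FTT.
  ..FFT
  ....F
  .....
  .....
Step 4: 3 trees catch fire, 4 burn out
  ..FF.
  ....F
  .....
  .....
  .....

..FF.
....F
.....
.....
.....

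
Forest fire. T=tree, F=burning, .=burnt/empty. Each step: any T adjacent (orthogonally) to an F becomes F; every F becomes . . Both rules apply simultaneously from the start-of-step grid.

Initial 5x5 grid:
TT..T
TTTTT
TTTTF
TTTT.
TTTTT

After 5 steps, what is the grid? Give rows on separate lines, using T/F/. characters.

Step 1: 2 trees catch fire, 1 burn out
  TT..T
  TTTTF
  TTTF.
  TTTT.
  TTTTT
Step 2: 4 trees catch fire, 2 burn out
  TT..F
  TTTF.
  TTF..
  TTTF.
  TTTTT
Step 3: 4 trees catch fire, 4 burn out
  TT...
  TTF..
  TF...
  TTF..
  TTTFT
Step 4: 5 trees catch fire, 4 burn out
  TT...
  TF...
  F....
  TF...
  TTF.F
Step 5: 4 trees catch fire, 5 burn out
  TF...
  F....
  .....
  F....
  TF...

TF...
F....
.....
F....
TF...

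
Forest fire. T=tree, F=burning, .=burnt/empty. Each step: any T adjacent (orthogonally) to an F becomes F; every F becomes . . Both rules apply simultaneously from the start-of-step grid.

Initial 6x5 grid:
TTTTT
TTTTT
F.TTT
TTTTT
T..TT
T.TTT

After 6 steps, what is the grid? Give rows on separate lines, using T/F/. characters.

Step 1: 2 trees catch fire, 1 burn out
  TTTTT
  FTTTT
  ..TTT
  FTTTT
  T..TT
  T.TTT
Step 2: 4 trees catch fire, 2 burn out
  FTTTT
  .FTTT
  ..TTT
  .FTTT
  F..TT
  T.TTT
Step 3: 4 trees catch fire, 4 burn out
  .FTTT
  ..FTT
  ..TTT
  ..FTT
  ...TT
  F.TTT
Step 4: 4 trees catch fire, 4 burn out
  ..FTT
  ...FT
  ..FTT
  ...FT
  ...TT
  ..TTT
Step 5: 5 trees catch fire, 4 burn out
  ...FT
  ....F
  ...FT
  ....F
  ...FT
  ..TTT
Step 6: 4 trees catch fire, 5 burn out
  ....F
  .....
  ....F
  .....
  ....F
  ..TFT

....F
.....
....F
.....
....F
..TFT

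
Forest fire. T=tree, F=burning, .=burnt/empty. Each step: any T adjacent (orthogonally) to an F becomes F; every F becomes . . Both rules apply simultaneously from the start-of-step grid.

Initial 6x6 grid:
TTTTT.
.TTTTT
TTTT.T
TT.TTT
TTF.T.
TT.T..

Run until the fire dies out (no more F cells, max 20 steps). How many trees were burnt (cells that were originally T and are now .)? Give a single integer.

Step 1: +1 fires, +1 burnt (F count now 1)
Step 2: +3 fires, +1 burnt (F count now 3)
Step 3: +3 fires, +3 burnt (F count now 3)
Step 4: +3 fires, +3 burnt (F count now 3)
Step 5: +3 fires, +3 burnt (F count now 3)
Step 6: +4 fires, +3 burnt (F count now 4)
Step 7: +3 fires, +4 burnt (F count now 3)
Step 8: +4 fires, +3 burnt (F count now 4)
Step 9: +1 fires, +4 burnt (F count now 1)
Step 10: +0 fires, +1 burnt (F count now 0)
Fire out after step 10
Initially T: 26, now '.': 35
Total burnt (originally-T cells now '.'): 25

Answer: 25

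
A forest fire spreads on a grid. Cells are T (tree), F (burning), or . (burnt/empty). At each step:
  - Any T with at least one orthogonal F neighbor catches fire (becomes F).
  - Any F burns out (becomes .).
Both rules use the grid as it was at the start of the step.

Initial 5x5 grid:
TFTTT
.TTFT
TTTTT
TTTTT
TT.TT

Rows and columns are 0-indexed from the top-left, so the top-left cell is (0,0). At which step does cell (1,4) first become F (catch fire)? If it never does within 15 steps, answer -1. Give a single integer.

Step 1: cell (1,4)='F' (+7 fires, +2 burnt)
  -> target ignites at step 1
Step 2: cell (1,4)='.' (+5 fires, +7 burnt)
Step 3: cell (1,4)='.' (+5 fires, +5 burnt)
Step 4: cell (1,4)='.' (+3 fires, +5 burnt)
Step 5: cell (1,4)='.' (+1 fires, +3 burnt)
Step 6: cell (1,4)='.' (+0 fires, +1 burnt)
  fire out at step 6

1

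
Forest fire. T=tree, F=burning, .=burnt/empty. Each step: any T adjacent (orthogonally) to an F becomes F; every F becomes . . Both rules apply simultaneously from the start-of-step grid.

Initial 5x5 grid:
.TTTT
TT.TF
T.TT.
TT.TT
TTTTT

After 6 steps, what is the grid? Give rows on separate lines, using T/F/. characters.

Step 1: 2 trees catch fire, 1 burn out
  .TTTF
  TT.F.
  T.TT.
  TT.TT
  TTTTT
Step 2: 2 trees catch fire, 2 burn out
  .TTF.
  TT...
  T.TF.
  TT.TT
  TTTTT
Step 3: 3 trees catch fire, 2 burn out
  .TF..
  TT...
  T.F..
  TT.FT
  TTTTT
Step 4: 3 trees catch fire, 3 burn out
  .F...
  TT...
  T....
  TT..F
  TTTFT
Step 5: 3 trees catch fire, 3 burn out
  .....
  TF...
  T....
  TT...
  TTF.F
Step 6: 2 trees catch fire, 3 burn out
  .....
  F....
  T....
  TT...
  TF...

.....
F....
T....
TT...
TF...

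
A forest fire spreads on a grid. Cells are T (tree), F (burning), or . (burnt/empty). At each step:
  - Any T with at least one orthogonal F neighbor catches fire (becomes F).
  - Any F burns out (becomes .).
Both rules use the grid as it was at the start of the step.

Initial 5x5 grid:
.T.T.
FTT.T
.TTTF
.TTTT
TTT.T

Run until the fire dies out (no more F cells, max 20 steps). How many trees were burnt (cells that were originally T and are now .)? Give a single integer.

Answer: 15

Derivation:
Step 1: +4 fires, +2 burnt (F count now 4)
Step 2: +6 fires, +4 burnt (F count now 6)
Step 3: +2 fires, +6 burnt (F count now 2)
Step 4: +2 fires, +2 burnt (F count now 2)
Step 5: +1 fires, +2 burnt (F count now 1)
Step 6: +0 fires, +1 burnt (F count now 0)
Fire out after step 6
Initially T: 16, now '.': 24
Total burnt (originally-T cells now '.'): 15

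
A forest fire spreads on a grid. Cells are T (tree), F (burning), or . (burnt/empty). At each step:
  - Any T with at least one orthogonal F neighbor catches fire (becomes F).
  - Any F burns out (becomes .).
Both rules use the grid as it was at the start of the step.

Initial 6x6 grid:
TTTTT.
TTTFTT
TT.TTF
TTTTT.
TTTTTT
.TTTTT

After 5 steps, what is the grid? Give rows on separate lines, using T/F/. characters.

Step 1: 6 trees catch fire, 2 burn out
  TTTFT.
  TTF.FF
  TT.FF.
  TTTTT.
  TTTTTT
  .TTTTT
Step 2: 5 trees catch fire, 6 burn out
  TTF.F.
  TF....
  TT....
  TTTFF.
  TTTTTT
  .TTTTT
Step 3: 6 trees catch fire, 5 burn out
  TF....
  F.....
  TF....
  TTF...
  TTTFFT
  .TTTTT
Step 4: 7 trees catch fire, 6 burn out
  F.....
  ......
  F.....
  TF....
  TTF..F
  .TTFFT
Step 5: 4 trees catch fire, 7 burn out
  ......
  ......
  ......
  F.....
  TF....
  .TF..F

......
......
......
F.....
TF....
.TF..F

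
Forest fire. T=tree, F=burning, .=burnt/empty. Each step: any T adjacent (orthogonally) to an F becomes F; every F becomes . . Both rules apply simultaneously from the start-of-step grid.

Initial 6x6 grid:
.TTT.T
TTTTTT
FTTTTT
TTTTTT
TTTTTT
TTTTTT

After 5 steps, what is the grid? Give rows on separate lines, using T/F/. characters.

Step 1: 3 trees catch fire, 1 burn out
  .TTT.T
  FTTTTT
  .FTTTT
  FTTTTT
  TTTTTT
  TTTTTT
Step 2: 4 trees catch fire, 3 burn out
  .TTT.T
  .FTTTT
  ..FTTT
  .FTTTT
  FTTTTT
  TTTTTT
Step 3: 6 trees catch fire, 4 burn out
  .FTT.T
  ..FTTT
  ...FTT
  ..FTTT
  .FTTTT
  FTTTTT
Step 4: 6 trees catch fire, 6 burn out
  ..FT.T
  ...FTT
  ....FT
  ...FTT
  ..FTTT
  .FTTTT
Step 5: 6 trees catch fire, 6 burn out
  ...F.T
  ....FT
  .....F
  ....FT
  ...FTT
  ..FTTT

...F.T
....FT
.....F
....FT
...FTT
..FTTT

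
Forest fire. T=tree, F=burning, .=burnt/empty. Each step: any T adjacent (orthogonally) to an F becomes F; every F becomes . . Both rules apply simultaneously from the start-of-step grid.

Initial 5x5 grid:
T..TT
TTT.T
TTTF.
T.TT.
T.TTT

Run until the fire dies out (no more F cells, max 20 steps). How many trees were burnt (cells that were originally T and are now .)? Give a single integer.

Answer: 14

Derivation:
Step 1: +2 fires, +1 burnt (F count now 2)
Step 2: +4 fires, +2 burnt (F count now 4)
Step 3: +4 fires, +4 burnt (F count now 4)
Step 4: +2 fires, +4 burnt (F count now 2)
Step 5: +2 fires, +2 burnt (F count now 2)
Step 6: +0 fires, +2 burnt (F count now 0)
Fire out after step 6
Initially T: 17, now '.': 22
Total burnt (originally-T cells now '.'): 14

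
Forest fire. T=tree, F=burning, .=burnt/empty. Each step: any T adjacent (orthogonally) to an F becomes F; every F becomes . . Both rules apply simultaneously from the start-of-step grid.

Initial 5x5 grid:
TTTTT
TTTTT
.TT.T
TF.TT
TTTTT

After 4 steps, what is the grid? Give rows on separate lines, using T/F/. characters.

Step 1: 3 trees catch fire, 1 burn out
  TTTTT
  TTTTT
  .FT.T
  F..TT
  TFTTT
Step 2: 4 trees catch fire, 3 burn out
  TTTTT
  TFTTT
  ..F.T
  ...TT
  F.FTT
Step 3: 4 trees catch fire, 4 burn out
  TFTTT
  F.FTT
  ....T
  ...TT
  ...FT
Step 4: 5 trees catch fire, 4 burn out
  F.FTT
  ...FT
  ....T
  ...FT
  ....F

F.FTT
...FT
....T
...FT
....F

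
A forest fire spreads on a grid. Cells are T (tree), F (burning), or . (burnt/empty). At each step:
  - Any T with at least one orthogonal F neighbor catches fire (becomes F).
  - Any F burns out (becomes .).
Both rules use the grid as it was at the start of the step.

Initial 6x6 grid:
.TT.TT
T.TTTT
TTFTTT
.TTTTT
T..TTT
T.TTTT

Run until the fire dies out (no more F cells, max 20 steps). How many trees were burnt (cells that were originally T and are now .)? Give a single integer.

Step 1: +4 fires, +1 burnt (F count now 4)
Step 2: +6 fires, +4 burnt (F count now 6)
Step 3: +6 fires, +6 burnt (F count now 6)
Step 4: +5 fires, +6 burnt (F count now 5)
Step 5: +4 fires, +5 burnt (F count now 4)
Step 6: +1 fires, +4 burnt (F count now 1)
Step 7: +0 fires, +1 burnt (F count now 0)
Fire out after step 7
Initially T: 28, now '.': 34
Total burnt (originally-T cells now '.'): 26

Answer: 26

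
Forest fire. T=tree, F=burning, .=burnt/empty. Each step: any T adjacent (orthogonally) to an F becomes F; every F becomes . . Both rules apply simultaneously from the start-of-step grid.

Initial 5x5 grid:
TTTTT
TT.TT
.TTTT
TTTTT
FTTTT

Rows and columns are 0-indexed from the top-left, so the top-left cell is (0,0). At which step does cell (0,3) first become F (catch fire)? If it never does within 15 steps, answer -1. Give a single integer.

Step 1: cell (0,3)='T' (+2 fires, +1 burnt)
Step 2: cell (0,3)='T' (+2 fires, +2 burnt)
Step 3: cell (0,3)='T' (+3 fires, +2 burnt)
Step 4: cell (0,3)='T' (+4 fires, +3 burnt)
Step 5: cell (0,3)='T' (+4 fires, +4 burnt)
Step 6: cell (0,3)='T' (+4 fires, +4 burnt)
Step 7: cell (0,3)='F' (+2 fires, +4 burnt)
  -> target ignites at step 7
Step 8: cell (0,3)='.' (+1 fires, +2 burnt)
Step 9: cell (0,3)='.' (+0 fires, +1 burnt)
  fire out at step 9

7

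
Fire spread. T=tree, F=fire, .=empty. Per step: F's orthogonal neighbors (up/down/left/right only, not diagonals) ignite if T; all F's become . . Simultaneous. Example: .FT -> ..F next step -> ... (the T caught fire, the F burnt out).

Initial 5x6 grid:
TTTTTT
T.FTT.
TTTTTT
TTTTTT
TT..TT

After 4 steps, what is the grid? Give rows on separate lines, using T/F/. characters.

Step 1: 3 trees catch fire, 1 burn out
  TTFTTT
  T..FT.
  TTFTTT
  TTTTTT
  TT..TT
Step 2: 6 trees catch fire, 3 burn out
  TF.FTT
  T...F.
  TF.FTT
  TTFTTT
  TT..TT
Step 3: 6 trees catch fire, 6 burn out
  F...FT
  T.....
  F...FT
  TF.FTT
  TT..TT
Step 4: 6 trees catch fire, 6 burn out
  .....F
  F.....
  .....F
  F...FT
  TF..TT

.....F
F.....
.....F
F...FT
TF..TT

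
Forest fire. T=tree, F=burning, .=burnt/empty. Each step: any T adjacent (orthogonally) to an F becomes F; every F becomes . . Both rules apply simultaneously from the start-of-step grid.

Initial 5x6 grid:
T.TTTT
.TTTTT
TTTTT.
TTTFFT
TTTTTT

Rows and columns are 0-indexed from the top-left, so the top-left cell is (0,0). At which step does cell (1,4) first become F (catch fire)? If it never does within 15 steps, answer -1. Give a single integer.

Step 1: cell (1,4)='T' (+6 fires, +2 burnt)
Step 2: cell (1,4)='F' (+6 fires, +6 burnt)
  -> target ignites at step 2
Step 3: cell (1,4)='.' (+7 fires, +6 burnt)
Step 4: cell (1,4)='.' (+5 fires, +7 burnt)
Step 5: cell (1,4)='.' (+0 fires, +5 burnt)
  fire out at step 5

2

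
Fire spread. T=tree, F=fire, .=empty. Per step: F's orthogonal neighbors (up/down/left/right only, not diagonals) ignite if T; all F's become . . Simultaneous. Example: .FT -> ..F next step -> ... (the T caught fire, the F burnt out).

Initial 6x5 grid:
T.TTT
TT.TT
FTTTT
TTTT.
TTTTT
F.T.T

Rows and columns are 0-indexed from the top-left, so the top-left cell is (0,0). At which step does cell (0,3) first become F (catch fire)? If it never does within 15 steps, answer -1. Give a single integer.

Step 1: cell (0,3)='T' (+4 fires, +2 burnt)
Step 2: cell (0,3)='T' (+5 fires, +4 burnt)
Step 3: cell (0,3)='T' (+3 fires, +5 burnt)
Step 4: cell (0,3)='T' (+5 fires, +3 burnt)
Step 5: cell (0,3)='F' (+3 fires, +5 burnt)
  -> target ignites at step 5
Step 6: cell (0,3)='.' (+3 fires, +3 burnt)
Step 7: cell (0,3)='.' (+0 fires, +3 burnt)
  fire out at step 7

5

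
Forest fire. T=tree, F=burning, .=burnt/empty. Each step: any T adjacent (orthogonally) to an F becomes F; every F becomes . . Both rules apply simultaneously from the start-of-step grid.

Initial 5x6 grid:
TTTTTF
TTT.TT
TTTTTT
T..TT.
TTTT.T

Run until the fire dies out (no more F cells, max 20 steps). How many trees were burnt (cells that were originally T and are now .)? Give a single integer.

Step 1: +2 fires, +1 burnt (F count now 2)
Step 2: +3 fires, +2 burnt (F count now 3)
Step 3: +2 fires, +3 burnt (F count now 2)
Step 4: +4 fires, +2 burnt (F count now 4)
Step 5: +4 fires, +4 burnt (F count now 4)
Step 6: +3 fires, +4 burnt (F count now 3)
Step 7: +2 fires, +3 burnt (F count now 2)
Step 8: +2 fires, +2 burnt (F count now 2)
Step 9: +1 fires, +2 burnt (F count now 1)
Step 10: +0 fires, +1 burnt (F count now 0)
Fire out after step 10
Initially T: 24, now '.': 29
Total burnt (originally-T cells now '.'): 23

Answer: 23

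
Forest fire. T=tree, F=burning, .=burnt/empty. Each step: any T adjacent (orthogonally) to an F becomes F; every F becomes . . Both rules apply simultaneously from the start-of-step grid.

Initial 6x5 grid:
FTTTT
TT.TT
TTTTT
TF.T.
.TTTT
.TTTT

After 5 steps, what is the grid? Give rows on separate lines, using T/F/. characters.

Step 1: 5 trees catch fire, 2 burn out
  .FTTT
  FT.TT
  TFTTT
  F..T.
  .FTTT
  .TTTT
Step 2: 6 trees catch fire, 5 burn out
  ..FTT
  .F.TT
  F.FTT
  ...T.
  ..FTT
  .FTTT
Step 3: 4 trees catch fire, 6 burn out
  ...FT
  ...TT
  ...FT
  ...T.
  ...FT
  ..FTT
Step 4: 6 trees catch fire, 4 burn out
  ....F
  ...FT
  ....F
  ...F.
  ....F
  ...FT
Step 5: 2 trees catch fire, 6 burn out
  .....
  ....F
  .....
  .....
  .....
  ....F

.....
....F
.....
.....
.....
....F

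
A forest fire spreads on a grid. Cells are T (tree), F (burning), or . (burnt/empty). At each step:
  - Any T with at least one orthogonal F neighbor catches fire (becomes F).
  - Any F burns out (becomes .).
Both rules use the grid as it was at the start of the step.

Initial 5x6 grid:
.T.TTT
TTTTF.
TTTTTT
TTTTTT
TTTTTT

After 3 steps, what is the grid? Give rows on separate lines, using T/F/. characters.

Step 1: 3 trees catch fire, 1 burn out
  .T.TFT
  TTTF..
  TTTTFT
  TTTTTT
  TTTTTT
Step 2: 6 trees catch fire, 3 burn out
  .T.F.F
  TTF...
  TTTF.F
  TTTTFT
  TTTTTT
Step 3: 5 trees catch fire, 6 burn out
  .T....
  TF....
  TTF...
  TTTF.F
  TTTTFT

.T....
TF....
TTF...
TTTF.F
TTTTFT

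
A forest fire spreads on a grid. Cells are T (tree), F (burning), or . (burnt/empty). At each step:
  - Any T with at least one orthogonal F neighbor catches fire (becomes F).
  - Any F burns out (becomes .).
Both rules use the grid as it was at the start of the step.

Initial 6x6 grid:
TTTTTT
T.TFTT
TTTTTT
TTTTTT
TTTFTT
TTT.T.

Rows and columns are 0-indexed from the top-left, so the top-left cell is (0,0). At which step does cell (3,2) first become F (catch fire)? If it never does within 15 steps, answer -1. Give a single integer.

Step 1: cell (3,2)='T' (+7 fires, +2 burnt)
Step 2: cell (3,2)='F' (+11 fires, +7 burnt)
  -> target ignites at step 2
Step 3: cell (3,2)='.' (+8 fires, +11 burnt)
Step 4: cell (3,2)='.' (+4 fires, +8 burnt)
Step 5: cell (3,2)='.' (+1 fires, +4 burnt)
Step 6: cell (3,2)='.' (+0 fires, +1 burnt)
  fire out at step 6

2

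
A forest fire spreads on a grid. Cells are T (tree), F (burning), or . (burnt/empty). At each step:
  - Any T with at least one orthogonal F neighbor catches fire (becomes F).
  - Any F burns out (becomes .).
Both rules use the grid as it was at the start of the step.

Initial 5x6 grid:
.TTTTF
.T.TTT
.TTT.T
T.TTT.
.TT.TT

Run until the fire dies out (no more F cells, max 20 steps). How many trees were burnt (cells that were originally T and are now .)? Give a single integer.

Answer: 19

Derivation:
Step 1: +2 fires, +1 burnt (F count now 2)
Step 2: +3 fires, +2 burnt (F count now 3)
Step 3: +2 fires, +3 burnt (F count now 2)
Step 4: +2 fires, +2 burnt (F count now 2)
Step 5: +3 fires, +2 burnt (F count now 3)
Step 6: +3 fires, +3 burnt (F count now 3)
Step 7: +2 fires, +3 burnt (F count now 2)
Step 8: +2 fires, +2 burnt (F count now 2)
Step 9: +0 fires, +2 burnt (F count now 0)
Fire out after step 9
Initially T: 20, now '.': 29
Total burnt (originally-T cells now '.'): 19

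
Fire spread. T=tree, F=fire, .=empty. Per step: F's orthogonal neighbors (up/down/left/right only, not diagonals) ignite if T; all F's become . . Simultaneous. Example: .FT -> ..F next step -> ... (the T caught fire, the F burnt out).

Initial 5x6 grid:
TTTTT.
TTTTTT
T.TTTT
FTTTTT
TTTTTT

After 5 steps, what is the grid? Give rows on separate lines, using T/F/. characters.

Step 1: 3 trees catch fire, 1 burn out
  TTTTT.
  TTTTTT
  F.TTTT
  .FTTTT
  FTTTTT
Step 2: 3 trees catch fire, 3 burn out
  TTTTT.
  FTTTTT
  ..TTTT
  ..FTTT
  .FTTTT
Step 3: 5 trees catch fire, 3 burn out
  FTTTT.
  .FTTTT
  ..FTTT
  ...FTT
  ..FTTT
Step 4: 5 trees catch fire, 5 burn out
  .FTTT.
  ..FTTT
  ...FTT
  ....FT
  ...FTT
Step 5: 5 trees catch fire, 5 burn out
  ..FTT.
  ...FTT
  ....FT
  .....F
  ....FT

..FTT.
...FTT
....FT
.....F
....FT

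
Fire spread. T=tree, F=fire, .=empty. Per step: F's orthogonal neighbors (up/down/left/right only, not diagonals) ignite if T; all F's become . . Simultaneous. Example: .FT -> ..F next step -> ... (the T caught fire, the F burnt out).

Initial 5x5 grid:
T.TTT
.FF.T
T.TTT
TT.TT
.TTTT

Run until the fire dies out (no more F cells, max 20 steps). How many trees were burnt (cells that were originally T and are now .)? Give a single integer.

Step 1: +2 fires, +2 burnt (F count now 2)
Step 2: +2 fires, +2 burnt (F count now 2)
Step 3: +3 fires, +2 burnt (F count now 3)
Step 4: +3 fires, +3 burnt (F count now 3)
Step 5: +2 fires, +3 burnt (F count now 2)
Step 6: +1 fires, +2 burnt (F count now 1)
Step 7: +1 fires, +1 burnt (F count now 1)
Step 8: +1 fires, +1 burnt (F count now 1)
Step 9: +1 fires, +1 burnt (F count now 1)
Step 10: +0 fires, +1 burnt (F count now 0)
Fire out after step 10
Initially T: 17, now '.': 24
Total burnt (originally-T cells now '.'): 16

Answer: 16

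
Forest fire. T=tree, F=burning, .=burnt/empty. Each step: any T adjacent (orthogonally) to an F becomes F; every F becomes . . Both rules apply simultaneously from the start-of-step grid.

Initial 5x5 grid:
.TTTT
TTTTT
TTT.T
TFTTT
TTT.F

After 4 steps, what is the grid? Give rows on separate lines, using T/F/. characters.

Step 1: 5 trees catch fire, 2 burn out
  .TTTT
  TTTTT
  TFT.T
  F.FTF
  TFT..
Step 2: 7 trees catch fire, 5 burn out
  .TTTT
  TFTTT
  F.F.F
  ...F.
  F.F..
Step 3: 4 trees catch fire, 7 burn out
  .FTTT
  F.FTF
  .....
  .....
  .....
Step 4: 3 trees catch fire, 4 burn out
  ..FTF
  ...F.
  .....
  .....
  .....

..FTF
...F.
.....
.....
.....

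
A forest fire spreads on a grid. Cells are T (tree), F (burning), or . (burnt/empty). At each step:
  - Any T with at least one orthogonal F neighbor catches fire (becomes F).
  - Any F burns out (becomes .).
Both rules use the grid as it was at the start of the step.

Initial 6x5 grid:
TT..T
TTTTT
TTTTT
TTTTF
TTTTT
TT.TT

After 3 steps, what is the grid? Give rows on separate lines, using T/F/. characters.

Step 1: 3 trees catch fire, 1 burn out
  TT..T
  TTTTT
  TTTTF
  TTTF.
  TTTTF
  TT.TT
Step 2: 5 trees catch fire, 3 burn out
  TT..T
  TTTTF
  TTTF.
  TTF..
  TTTF.
  TT.TF
Step 3: 6 trees catch fire, 5 burn out
  TT..F
  TTTF.
  TTF..
  TF...
  TTF..
  TT.F.

TT..F
TTTF.
TTF..
TF...
TTF..
TT.F.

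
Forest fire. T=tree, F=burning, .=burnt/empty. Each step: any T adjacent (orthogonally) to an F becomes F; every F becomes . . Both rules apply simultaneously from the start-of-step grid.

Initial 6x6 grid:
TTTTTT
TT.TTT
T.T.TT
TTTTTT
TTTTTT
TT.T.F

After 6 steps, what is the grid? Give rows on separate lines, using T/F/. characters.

Step 1: 1 trees catch fire, 1 burn out
  TTTTTT
  TT.TTT
  T.T.TT
  TTTTTT
  TTTTTF
  TT.T..
Step 2: 2 trees catch fire, 1 burn out
  TTTTTT
  TT.TTT
  T.T.TT
  TTTTTF
  TTTTF.
  TT.T..
Step 3: 3 trees catch fire, 2 burn out
  TTTTTT
  TT.TTT
  T.T.TF
  TTTTF.
  TTTF..
  TT.T..
Step 4: 5 trees catch fire, 3 burn out
  TTTTTT
  TT.TTF
  T.T.F.
  TTTF..
  TTF...
  TT.F..
Step 5: 4 trees catch fire, 5 burn out
  TTTTTF
  TT.TF.
  T.T...
  TTF...
  TF....
  TT....
Step 6: 6 trees catch fire, 4 burn out
  TTTTF.
  TT.F..
  T.F...
  TF....
  F.....
  TF....

TTTTF.
TT.F..
T.F...
TF....
F.....
TF....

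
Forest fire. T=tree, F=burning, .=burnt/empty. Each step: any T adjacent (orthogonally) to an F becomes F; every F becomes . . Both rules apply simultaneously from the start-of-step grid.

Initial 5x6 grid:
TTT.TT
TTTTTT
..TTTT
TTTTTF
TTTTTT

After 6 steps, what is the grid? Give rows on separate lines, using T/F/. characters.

Step 1: 3 trees catch fire, 1 burn out
  TTT.TT
  TTTTTT
  ..TTTF
  TTTTF.
  TTTTTF
Step 2: 4 trees catch fire, 3 burn out
  TTT.TT
  TTTTTF
  ..TTF.
  TTTF..
  TTTTF.
Step 3: 5 trees catch fire, 4 burn out
  TTT.TF
  TTTTF.
  ..TF..
  TTF...
  TTTF..
Step 4: 5 trees catch fire, 5 burn out
  TTT.F.
  TTTF..
  ..F...
  TF....
  TTF...
Step 5: 3 trees catch fire, 5 burn out
  TTT...
  TTF...
  ......
  F.....
  TF....
Step 6: 3 trees catch fire, 3 burn out
  TTF...
  TF....
  ......
  ......
  F.....

TTF...
TF....
......
......
F.....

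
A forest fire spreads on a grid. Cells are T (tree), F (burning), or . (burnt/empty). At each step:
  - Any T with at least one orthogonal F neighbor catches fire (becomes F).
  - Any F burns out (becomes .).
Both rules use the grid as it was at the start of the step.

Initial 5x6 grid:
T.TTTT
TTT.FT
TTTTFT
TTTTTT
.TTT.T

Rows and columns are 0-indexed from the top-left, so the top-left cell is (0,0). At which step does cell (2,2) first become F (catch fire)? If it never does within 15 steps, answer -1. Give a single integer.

Step 1: cell (2,2)='T' (+5 fires, +2 burnt)
Step 2: cell (2,2)='F' (+5 fires, +5 burnt)
  -> target ignites at step 2
Step 3: cell (2,2)='.' (+6 fires, +5 burnt)
Step 4: cell (2,2)='.' (+4 fires, +6 burnt)
Step 5: cell (2,2)='.' (+3 fires, +4 burnt)
Step 6: cell (2,2)='.' (+1 fires, +3 burnt)
Step 7: cell (2,2)='.' (+0 fires, +1 burnt)
  fire out at step 7

2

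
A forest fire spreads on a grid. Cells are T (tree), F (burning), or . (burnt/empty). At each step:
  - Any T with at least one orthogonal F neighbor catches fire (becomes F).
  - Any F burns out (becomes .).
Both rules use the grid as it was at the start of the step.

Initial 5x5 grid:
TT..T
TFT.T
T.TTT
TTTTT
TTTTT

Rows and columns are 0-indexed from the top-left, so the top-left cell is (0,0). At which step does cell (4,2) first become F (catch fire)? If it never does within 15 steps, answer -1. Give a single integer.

Step 1: cell (4,2)='T' (+3 fires, +1 burnt)
Step 2: cell (4,2)='T' (+3 fires, +3 burnt)
Step 3: cell (4,2)='T' (+3 fires, +3 burnt)
Step 4: cell (4,2)='F' (+5 fires, +3 burnt)
  -> target ignites at step 4
Step 5: cell (4,2)='.' (+4 fires, +5 burnt)
Step 6: cell (4,2)='.' (+2 fires, +4 burnt)
Step 7: cell (4,2)='.' (+0 fires, +2 burnt)
  fire out at step 7

4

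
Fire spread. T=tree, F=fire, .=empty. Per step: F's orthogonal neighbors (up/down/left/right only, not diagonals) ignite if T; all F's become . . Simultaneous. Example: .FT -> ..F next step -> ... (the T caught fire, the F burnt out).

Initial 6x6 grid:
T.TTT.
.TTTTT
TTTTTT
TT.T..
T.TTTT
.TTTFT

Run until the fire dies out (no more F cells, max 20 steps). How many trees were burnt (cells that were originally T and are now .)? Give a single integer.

Answer: 26

Derivation:
Step 1: +3 fires, +1 burnt (F count now 3)
Step 2: +3 fires, +3 burnt (F count now 3)
Step 3: +3 fires, +3 burnt (F count now 3)
Step 4: +1 fires, +3 burnt (F count now 1)
Step 5: +3 fires, +1 burnt (F count now 3)
Step 6: +5 fires, +3 burnt (F count now 5)
Step 7: +6 fires, +5 burnt (F count now 6)
Step 8: +1 fires, +6 burnt (F count now 1)
Step 9: +1 fires, +1 burnt (F count now 1)
Step 10: +0 fires, +1 burnt (F count now 0)
Fire out after step 10
Initially T: 27, now '.': 35
Total burnt (originally-T cells now '.'): 26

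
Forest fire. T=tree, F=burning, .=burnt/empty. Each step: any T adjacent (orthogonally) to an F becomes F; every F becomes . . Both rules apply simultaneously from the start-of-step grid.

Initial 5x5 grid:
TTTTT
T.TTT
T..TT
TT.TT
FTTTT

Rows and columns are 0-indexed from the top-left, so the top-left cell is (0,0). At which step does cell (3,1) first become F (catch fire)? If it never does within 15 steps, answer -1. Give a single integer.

Step 1: cell (3,1)='T' (+2 fires, +1 burnt)
Step 2: cell (3,1)='F' (+3 fires, +2 burnt)
  -> target ignites at step 2
Step 3: cell (3,1)='.' (+2 fires, +3 burnt)
Step 4: cell (3,1)='.' (+3 fires, +2 burnt)
Step 5: cell (3,1)='.' (+3 fires, +3 burnt)
Step 6: cell (3,1)='.' (+3 fires, +3 burnt)
Step 7: cell (3,1)='.' (+3 fires, +3 burnt)
Step 8: cell (3,1)='.' (+1 fires, +3 burnt)
Step 9: cell (3,1)='.' (+0 fires, +1 burnt)
  fire out at step 9

2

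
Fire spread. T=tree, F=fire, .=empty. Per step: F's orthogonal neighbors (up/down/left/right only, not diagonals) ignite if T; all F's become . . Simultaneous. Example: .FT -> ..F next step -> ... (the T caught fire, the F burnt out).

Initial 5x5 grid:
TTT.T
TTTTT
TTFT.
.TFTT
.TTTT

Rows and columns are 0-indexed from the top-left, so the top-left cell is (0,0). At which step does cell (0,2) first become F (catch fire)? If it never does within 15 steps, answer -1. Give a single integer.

Step 1: cell (0,2)='T' (+6 fires, +2 burnt)
Step 2: cell (0,2)='F' (+7 fires, +6 burnt)
  -> target ignites at step 2
Step 3: cell (0,2)='.' (+4 fires, +7 burnt)
Step 4: cell (0,2)='.' (+2 fires, +4 burnt)
Step 5: cell (0,2)='.' (+0 fires, +2 burnt)
  fire out at step 5

2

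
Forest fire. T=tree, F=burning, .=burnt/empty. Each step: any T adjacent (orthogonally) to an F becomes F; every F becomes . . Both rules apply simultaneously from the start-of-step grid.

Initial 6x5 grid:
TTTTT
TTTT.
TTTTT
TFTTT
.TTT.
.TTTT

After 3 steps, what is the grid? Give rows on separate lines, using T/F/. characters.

Step 1: 4 trees catch fire, 1 burn out
  TTTTT
  TTTT.
  TFTTT
  F.FTT
  .FTT.
  .TTTT
Step 2: 6 trees catch fire, 4 burn out
  TTTTT
  TFTT.
  F.FTT
  ...FT
  ..FT.
  .FTTT
Step 3: 7 trees catch fire, 6 burn out
  TFTTT
  F.FT.
  ...FT
  ....F
  ...F.
  ..FTT

TFTTT
F.FT.
...FT
....F
...F.
..FTT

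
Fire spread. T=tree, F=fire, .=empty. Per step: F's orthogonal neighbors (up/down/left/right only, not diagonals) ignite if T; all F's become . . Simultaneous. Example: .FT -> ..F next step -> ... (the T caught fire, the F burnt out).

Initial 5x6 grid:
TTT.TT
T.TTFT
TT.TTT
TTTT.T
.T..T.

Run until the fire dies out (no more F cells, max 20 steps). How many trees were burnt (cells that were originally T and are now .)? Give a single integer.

Step 1: +4 fires, +1 burnt (F count now 4)
Step 2: +4 fires, +4 burnt (F count now 4)
Step 3: +3 fires, +4 burnt (F count now 3)
Step 4: +2 fires, +3 burnt (F count now 2)
Step 5: +2 fires, +2 burnt (F count now 2)
Step 6: +4 fires, +2 burnt (F count now 4)
Step 7: +1 fires, +4 burnt (F count now 1)
Step 8: +0 fires, +1 burnt (F count now 0)
Fire out after step 8
Initially T: 21, now '.': 29
Total burnt (originally-T cells now '.'): 20

Answer: 20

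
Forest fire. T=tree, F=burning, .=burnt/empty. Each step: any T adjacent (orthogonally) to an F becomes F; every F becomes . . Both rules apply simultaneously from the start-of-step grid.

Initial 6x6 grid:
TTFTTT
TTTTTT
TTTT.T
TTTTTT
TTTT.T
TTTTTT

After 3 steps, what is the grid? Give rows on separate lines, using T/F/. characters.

Step 1: 3 trees catch fire, 1 burn out
  TF.FTT
  TTFTTT
  TTTT.T
  TTTTTT
  TTTT.T
  TTTTTT
Step 2: 5 trees catch fire, 3 burn out
  F...FT
  TF.FTT
  TTFT.T
  TTTTTT
  TTTT.T
  TTTTTT
Step 3: 6 trees catch fire, 5 burn out
  .....F
  F...FT
  TF.F.T
  TTFTTT
  TTTT.T
  TTTTTT

.....F
F...FT
TF.F.T
TTFTTT
TTTT.T
TTTTTT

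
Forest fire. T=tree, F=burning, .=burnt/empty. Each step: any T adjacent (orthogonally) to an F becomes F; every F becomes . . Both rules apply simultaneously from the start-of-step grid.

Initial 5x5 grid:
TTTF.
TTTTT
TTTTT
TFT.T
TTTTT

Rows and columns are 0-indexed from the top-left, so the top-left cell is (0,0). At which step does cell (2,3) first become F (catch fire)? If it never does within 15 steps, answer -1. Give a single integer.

Step 1: cell (2,3)='T' (+6 fires, +2 burnt)
Step 2: cell (2,3)='F' (+9 fires, +6 burnt)
  -> target ignites at step 2
Step 3: cell (2,3)='.' (+4 fires, +9 burnt)
Step 4: cell (2,3)='.' (+2 fires, +4 burnt)
Step 5: cell (2,3)='.' (+0 fires, +2 burnt)
  fire out at step 5

2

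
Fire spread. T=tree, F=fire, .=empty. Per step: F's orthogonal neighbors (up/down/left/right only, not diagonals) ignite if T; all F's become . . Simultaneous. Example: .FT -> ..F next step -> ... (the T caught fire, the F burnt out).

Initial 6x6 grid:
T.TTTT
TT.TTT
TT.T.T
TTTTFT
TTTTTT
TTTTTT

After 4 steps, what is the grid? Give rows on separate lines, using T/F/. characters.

Step 1: 3 trees catch fire, 1 burn out
  T.TTTT
  TT.TTT
  TT.T.T
  TTTF.F
  TTTTFT
  TTTTTT
Step 2: 6 trees catch fire, 3 burn out
  T.TTTT
  TT.TTT
  TT.F.F
  TTF...
  TTTF.F
  TTTTFT
Step 3: 6 trees catch fire, 6 burn out
  T.TTTT
  TT.FTF
  TT....
  TF....
  TTF...
  TTTF.F
Step 4: 7 trees catch fire, 6 burn out
  T.TFTF
  TT..F.
  TF....
  F.....
  TF....
  TTF...

T.TFTF
TT..F.
TF....
F.....
TF....
TTF...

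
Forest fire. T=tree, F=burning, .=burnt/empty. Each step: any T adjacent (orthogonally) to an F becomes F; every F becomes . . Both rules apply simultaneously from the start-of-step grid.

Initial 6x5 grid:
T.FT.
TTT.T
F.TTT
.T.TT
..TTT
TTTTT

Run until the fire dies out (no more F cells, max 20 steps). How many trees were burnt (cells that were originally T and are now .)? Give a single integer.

Answer: 19

Derivation:
Step 1: +3 fires, +2 burnt (F count now 3)
Step 2: +3 fires, +3 burnt (F count now 3)
Step 3: +1 fires, +3 burnt (F count now 1)
Step 4: +2 fires, +1 burnt (F count now 2)
Step 5: +3 fires, +2 burnt (F count now 3)
Step 6: +3 fires, +3 burnt (F count now 3)
Step 7: +2 fires, +3 burnt (F count now 2)
Step 8: +1 fires, +2 burnt (F count now 1)
Step 9: +1 fires, +1 burnt (F count now 1)
Step 10: +0 fires, +1 burnt (F count now 0)
Fire out after step 10
Initially T: 20, now '.': 29
Total burnt (originally-T cells now '.'): 19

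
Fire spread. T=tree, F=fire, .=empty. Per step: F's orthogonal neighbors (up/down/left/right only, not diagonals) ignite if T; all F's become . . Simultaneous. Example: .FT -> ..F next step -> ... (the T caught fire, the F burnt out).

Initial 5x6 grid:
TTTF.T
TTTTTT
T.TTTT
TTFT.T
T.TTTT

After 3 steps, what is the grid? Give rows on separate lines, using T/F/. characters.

Step 1: 6 trees catch fire, 2 burn out
  TTF..T
  TTTFTT
  T.FTTT
  TF.F.T
  T.FTTT
Step 2: 6 trees catch fire, 6 burn out
  TF...T
  TTF.FT
  T..FTT
  F....T
  T..FTT
Step 3: 7 trees catch fire, 6 burn out
  F....T
  TF...F
  F...FT
  .....T
  F...FT

F....T
TF...F
F...FT
.....T
F...FT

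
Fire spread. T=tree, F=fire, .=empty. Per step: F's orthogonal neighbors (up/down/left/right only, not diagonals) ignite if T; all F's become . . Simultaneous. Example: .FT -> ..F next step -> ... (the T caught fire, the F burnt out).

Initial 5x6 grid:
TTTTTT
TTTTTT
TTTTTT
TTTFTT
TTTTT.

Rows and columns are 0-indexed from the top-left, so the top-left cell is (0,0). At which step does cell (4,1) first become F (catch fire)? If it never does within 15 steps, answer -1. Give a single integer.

Step 1: cell (4,1)='T' (+4 fires, +1 burnt)
Step 2: cell (4,1)='T' (+7 fires, +4 burnt)
Step 3: cell (4,1)='F' (+7 fires, +7 burnt)
  -> target ignites at step 3
Step 4: cell (4,1)='.' (+6 fires, +7 burnt)
Step 5: cell (4,1)='.' (+3 fires, +6 burnt)
Step 6: cell (4,1)='.' (+1 fires, +3 burnt)
Step 7: cell (4,1)='.' (+0 fires, +1 burnt)
  fire out at step 7

3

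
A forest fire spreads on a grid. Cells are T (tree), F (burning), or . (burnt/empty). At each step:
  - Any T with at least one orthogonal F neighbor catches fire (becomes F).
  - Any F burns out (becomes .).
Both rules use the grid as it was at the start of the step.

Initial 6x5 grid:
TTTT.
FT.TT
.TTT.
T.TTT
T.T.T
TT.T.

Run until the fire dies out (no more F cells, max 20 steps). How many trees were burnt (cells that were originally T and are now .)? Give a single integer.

Step 1: +2 fires, +1 burnt (F count now 2)
Step 2: +2 fires, +2 burnt (F count now 2)
Step 3: +2 fires, +2 burnt (F count now 2)
Step 4: +3 fires, +2 burnt (F count now 3)
Step 5: +3 fires, +3 burnt (F count now 3)
Step 6: +2 fires, +3 burnt (F count now 2)
Step 7: +1 fires, +2 burnt (F count now 1)
Step 8: +0 fires, +1 burnt (F count now 0)
Fire out after step 8
Initially T: 20, now '.': 25
Total burnt (originally-T cells now '.'): 15

Answer: 15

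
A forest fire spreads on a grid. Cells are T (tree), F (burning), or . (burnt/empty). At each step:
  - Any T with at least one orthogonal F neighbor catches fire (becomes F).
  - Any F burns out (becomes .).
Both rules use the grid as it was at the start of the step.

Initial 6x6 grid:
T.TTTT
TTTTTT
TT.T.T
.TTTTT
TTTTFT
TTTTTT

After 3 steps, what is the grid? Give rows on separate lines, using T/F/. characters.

Step 1: 4 trees catch fire, 1 burn out
  T.TTTT
  TTTTTT
  TT.T.T
  .TTTFT
  TTTF.F
  TTTTFT
Step 2: 5 trees catch fire, 4 burn out
  T.TTTT
  TTTTTT
  TT.T.T
  .TTF.F
  TTF...
  TTTF.F
Step 3: 5 trees catch fire, 5 burn out
  T.TTTT
  TTTTTT
  TT.F.F
  .TF...
  TF....
  TTF...

T.TTTT
TTTTTT
TT.F.F
.TF...
TF....
TTF...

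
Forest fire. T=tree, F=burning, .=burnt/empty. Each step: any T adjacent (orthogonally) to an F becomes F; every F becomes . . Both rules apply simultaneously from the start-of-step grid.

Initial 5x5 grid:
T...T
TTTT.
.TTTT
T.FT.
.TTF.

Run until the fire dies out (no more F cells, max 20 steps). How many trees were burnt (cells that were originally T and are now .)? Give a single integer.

Answer: 12

Derivation:
Step 1: +3 fires, +2 burnt (F count now 3)
Step 2: +4 fires, +3 burnt (F count now 4)
Step 3: +3 fires, +4 burnt (F count now 3)
Step 4: +1 fires, +3 burnt (F count now 1)
Step 5: +1 fires, +1 burnt (F count now 1)
Step 6: +0 fires, +1 burnt (F count now 0)
Fire out after step 6
Initially T: 14, now '.': 23
Total burnt (originally-T cells now '.'): 12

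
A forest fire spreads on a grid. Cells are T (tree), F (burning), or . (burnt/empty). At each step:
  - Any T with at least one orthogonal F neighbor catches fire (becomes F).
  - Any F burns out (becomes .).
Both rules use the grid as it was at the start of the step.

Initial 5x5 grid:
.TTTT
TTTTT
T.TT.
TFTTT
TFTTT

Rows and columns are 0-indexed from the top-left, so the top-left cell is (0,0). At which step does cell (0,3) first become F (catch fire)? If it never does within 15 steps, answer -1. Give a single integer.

Step 1: cell (0,3)='T' (+4 fires, +2 burnt)
Step 2: cell (0,3)='T' (+4 fires, +4 burnt)
Step 3: cell (0,3)='T' (+5 fires, +4 burnt)
Step 4: cell (0,3)='T' (+3 fires, +5 burnt)
Step 5: cell (0,3)='F' (+3 fires, +3 burnt)
  -> target ignites at step 5
Step 6: cell (0,3)='.' (+1 fires, +3 burnt)
Step 7: cell (0,3)='.' (+0 fires, +1 burnt)
  fire out at step 7

5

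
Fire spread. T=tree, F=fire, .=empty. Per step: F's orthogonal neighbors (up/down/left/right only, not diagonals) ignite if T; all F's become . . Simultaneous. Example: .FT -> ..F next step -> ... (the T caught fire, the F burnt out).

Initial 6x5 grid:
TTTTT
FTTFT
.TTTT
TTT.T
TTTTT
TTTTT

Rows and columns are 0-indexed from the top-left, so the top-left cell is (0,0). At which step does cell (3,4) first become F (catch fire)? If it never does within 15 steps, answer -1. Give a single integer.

Step 1: cell (3,4)='T' (+6 fires, +2 burnt)
Step 2: cell (3,4)='T' (+6 fires, +6 burnt)
Step 3: cell (3,4)='F' (+3 fires, +6 burnt)
  -> target ignites at step 3
Step 4: cell (3,4)='.' (+4 fires, +3 burnt)
Step 5: cell (3,4)='.' (+5 fires, +4 burnt)
Step 6: cell (3,4)='.' (+2 fires, +5 burnt)
Step 7: cell (3,4)='.' (+0 fires, +2 burnt)
  fire out at step 7

3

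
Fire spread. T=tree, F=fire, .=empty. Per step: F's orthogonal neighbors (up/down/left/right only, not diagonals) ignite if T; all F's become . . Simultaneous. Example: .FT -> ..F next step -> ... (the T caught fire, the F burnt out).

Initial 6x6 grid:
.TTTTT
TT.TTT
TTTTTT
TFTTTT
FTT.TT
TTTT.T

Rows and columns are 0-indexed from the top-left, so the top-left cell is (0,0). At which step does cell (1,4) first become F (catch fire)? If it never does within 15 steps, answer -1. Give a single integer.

Step 1: cell (1,4)='T' (+5 fires, +2 burnt)
Step 2: cell (1,4)='T' (+6 fires, +5 burnt)
Step 3: cell (1,4)='T' (+5 fires, +6 burnt)
Step 4: cell (1,4)='T' (+6 fires, +5 burnt)
Step 5: cell (1,4)='F' (+4 fires, +6 burnt)
  -> target ignites at step 5
Step 6: cell (1,4)='.' (+3 fires, +4 burnt)
Step 7: cell (1,4)='.' (+1 fires, +3 burnt)
Step 8: cell (1,4)='.' (+0 fires, +1 burnt)
  fire out at step 8

5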